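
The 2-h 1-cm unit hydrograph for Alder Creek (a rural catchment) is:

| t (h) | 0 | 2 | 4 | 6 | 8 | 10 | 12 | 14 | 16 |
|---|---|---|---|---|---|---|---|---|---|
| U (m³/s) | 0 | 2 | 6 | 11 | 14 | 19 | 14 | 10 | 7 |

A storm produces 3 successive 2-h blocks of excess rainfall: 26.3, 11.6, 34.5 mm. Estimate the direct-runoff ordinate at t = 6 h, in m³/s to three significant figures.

Q ≈ 42.8 m³/s

By discrete convolution, Q_j = Σ (P_i / 10 mm) · U_{j−i}.
At t = 6 h (j=3): Q = (26.3/10)·11 + (11.6/10)·6 + (34.5/10)·2 = 42.8 m³/s.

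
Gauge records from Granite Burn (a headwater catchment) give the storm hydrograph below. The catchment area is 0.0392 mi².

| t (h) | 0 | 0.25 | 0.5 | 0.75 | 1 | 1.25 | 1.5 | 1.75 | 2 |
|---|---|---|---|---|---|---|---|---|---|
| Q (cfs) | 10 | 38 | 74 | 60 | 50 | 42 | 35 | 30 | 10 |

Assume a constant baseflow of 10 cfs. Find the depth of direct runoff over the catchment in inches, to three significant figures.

Direct runoff: 0.0, 28.0, 64.0, 50.0, 40.0, 32.0, 25.0, 20.0, 0.0 cfs; ΣQ_DR = 259.0 cfs.
V = ΣQ_DR · Δt = 259.0 × 900 s = 2.331 × 10^5 ft³.
Over A = 0.0392 mi², depth = V / A = 2.56 in.

d ≈ 2.56 in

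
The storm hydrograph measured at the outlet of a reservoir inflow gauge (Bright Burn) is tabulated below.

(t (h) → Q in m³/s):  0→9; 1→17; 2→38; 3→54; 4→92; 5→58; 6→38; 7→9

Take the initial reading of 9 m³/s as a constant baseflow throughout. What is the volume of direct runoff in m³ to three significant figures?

V ≈ 8.75 × 10^5 m³

Direct-runoff ordinates (Q − Q_b): 0.0, 8.0, 29.0, 45.0, 83.0, 49.0, 29.0, 0.0 m³/s.
ΣQ_DR = 243.0 m³/s.
With Δt = 1 h = 3600 s, V = ΣQ_DR · Δt = 243.0 × 3600 = 8.75 × 10^5 m³.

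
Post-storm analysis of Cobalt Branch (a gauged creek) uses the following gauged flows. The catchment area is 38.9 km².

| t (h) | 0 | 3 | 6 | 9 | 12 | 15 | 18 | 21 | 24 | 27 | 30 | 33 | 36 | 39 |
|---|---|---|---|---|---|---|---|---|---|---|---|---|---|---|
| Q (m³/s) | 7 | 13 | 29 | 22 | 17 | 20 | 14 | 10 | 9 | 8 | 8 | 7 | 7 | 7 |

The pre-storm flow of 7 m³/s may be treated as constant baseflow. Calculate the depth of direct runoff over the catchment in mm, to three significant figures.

Direct runoff: 0.0, 6.0, 22.0, 15.0, 10.0, 13.0, 7.0, 3.0, 2.0, 1.0, 1.0, 0.0, 0.0, 0.0 m³/s; ΣQ_DR = 80.00 m³/s.
V = ΣQ_DR · Δt = 80.00 × 10800 s = 8.640 × 10^5 m³.
Over A = 38.9 km², depth = V / A = 22.2 mm.

d ≈ 22.2 mm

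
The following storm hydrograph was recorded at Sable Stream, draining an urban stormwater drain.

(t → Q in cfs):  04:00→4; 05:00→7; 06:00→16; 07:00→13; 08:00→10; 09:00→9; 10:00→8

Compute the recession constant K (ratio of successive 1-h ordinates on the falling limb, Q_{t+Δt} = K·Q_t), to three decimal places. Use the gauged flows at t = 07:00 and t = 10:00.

Using the recession-limb readings at t = 07:00 and t = 10:00: Q falls from 13 to 8 cfs over 3 intervals.
K = (Q₂/Q₁)^(1/3) = (8/13)^(1/3) = 0.851.

K ≈ 0.851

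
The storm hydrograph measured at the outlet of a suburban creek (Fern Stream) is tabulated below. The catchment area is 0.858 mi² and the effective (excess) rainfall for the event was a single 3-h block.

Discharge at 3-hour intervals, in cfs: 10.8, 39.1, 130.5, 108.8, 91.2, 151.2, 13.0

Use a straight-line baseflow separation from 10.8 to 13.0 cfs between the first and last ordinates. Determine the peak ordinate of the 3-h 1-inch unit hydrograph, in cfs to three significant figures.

U_p ≈ 55.4 cfs

Direct runoff: 0.00, 27.93, 118.97, 96.90, 78.93, 138.57, 0.00 cfs; ΣQ_DR = 461.3 cfs, peak = 138.57 cfs.
Runoff depth d = ΣQ_DR·Δt / A = 461.3 × 10800 / (0.858 mi²) = 2.499 in.
The 1-inch UH is the DRH scaled by (1 in)/d, so U_p = 138.57 × 1/2.499 = 55.4 cfs.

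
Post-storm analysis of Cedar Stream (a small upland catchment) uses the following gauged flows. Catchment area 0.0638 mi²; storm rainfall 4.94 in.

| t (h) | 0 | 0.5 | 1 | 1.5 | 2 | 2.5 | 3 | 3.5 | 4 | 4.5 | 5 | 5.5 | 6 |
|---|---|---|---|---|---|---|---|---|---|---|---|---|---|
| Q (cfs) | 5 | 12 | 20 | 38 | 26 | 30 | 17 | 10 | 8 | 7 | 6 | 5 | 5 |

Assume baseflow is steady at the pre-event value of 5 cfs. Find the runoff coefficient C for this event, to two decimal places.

C ≈ 0.30

ΣQ_DR = 124.0 cfs; V = ΣQ_DR·Δt = 2.232 × 10^5 ft³.
Runoff depth d = V / A = 1.506 in.
C = d / P = 1.506 / 4.94 = 0.30.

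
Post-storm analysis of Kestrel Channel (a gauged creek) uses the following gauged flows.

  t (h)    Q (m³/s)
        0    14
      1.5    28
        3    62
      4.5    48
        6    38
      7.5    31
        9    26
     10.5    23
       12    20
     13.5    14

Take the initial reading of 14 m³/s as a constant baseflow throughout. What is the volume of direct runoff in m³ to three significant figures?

V ≈ 8.86 × 10^5 m³

Direct-runoff ordinates (Q − Q_b): 0.0, 14.0, 48.0, 34.0, 24.0, 17.0, 12.0, 9.0, 6.0, 0.0 m³/s.
ΣQ_DR = 164.0 m³/s.
With Δt = 1.5 h = 5400 s, V = ΣQ_DR · Δt = 164.0 × 5400 = 8.86 × 10^5 m³.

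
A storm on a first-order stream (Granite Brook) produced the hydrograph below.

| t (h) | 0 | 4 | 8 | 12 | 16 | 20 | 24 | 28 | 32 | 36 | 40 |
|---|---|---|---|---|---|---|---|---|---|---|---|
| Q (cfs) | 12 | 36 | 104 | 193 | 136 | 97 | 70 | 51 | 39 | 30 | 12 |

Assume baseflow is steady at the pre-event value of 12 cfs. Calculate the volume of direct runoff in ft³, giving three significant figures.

V ≈ 9.33 × 10^6 ft³

Direct-runoff ordinates (Q − Q_b): 0.0, 24.0, 92.0, 181.0, 124.0, 85.0, 58.0, 39.0, 27.0, 18.0, 0.0 cfs.
ΣQ_DR = 648.0 cfs.
With Δt = 4 h = 14400 s, V = ΣQ_DR · Δt = 648.0 × 14400 = 9.33 × 10^6 ft³.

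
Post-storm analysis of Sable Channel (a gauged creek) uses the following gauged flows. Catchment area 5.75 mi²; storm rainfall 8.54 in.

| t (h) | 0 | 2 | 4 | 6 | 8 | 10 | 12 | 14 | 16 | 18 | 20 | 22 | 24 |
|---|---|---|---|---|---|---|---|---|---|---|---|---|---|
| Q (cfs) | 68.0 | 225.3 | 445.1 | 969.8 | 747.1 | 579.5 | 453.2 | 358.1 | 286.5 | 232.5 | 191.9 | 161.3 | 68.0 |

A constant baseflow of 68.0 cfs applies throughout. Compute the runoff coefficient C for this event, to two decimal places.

ΣQ_DR = 3902 cfs; V = ΣQ_DR·Δt = 2.810 × 10^7 ft³.
Runoff depth d = V / A = 2.103 in.
C = d / P = 2.103 / 8.54 = 0.25.

C ≈ 0.25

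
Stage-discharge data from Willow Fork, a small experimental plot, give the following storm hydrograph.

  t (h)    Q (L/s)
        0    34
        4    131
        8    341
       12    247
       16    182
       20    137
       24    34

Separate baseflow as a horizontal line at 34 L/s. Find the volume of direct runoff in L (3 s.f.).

V ≈ 1.25 × 10^7 L

Direct-runoff ordinates (Q − Q_b): 0.0, 97.0, 307.0, 213.0, 148.0, 103.0, 0.0 L/s.
ΣQ_DR = 868.0 L/s.
With Δt = 4 h = 14400 s, V = ΣQ_DR · Δt = 868.0 × 14400 = 1.25 × 10^7 L.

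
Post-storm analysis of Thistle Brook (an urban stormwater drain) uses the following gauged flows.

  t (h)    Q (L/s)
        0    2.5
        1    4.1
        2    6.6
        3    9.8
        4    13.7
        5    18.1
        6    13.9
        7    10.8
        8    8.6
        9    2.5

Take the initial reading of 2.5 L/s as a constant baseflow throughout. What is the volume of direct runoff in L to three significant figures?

Direct-runoff ordinates (Q − Q_b): 0.0, 1.6, 4.1, 7.3, 11.2, 15.6, 11.4, 8.3, 6.1, 0.0 L/s.
ΣQ_DR = 65.60 L/s.
With Δt = 1 h = 3600 s, V = ΣQ_DR · Δt = 65.60 × 3600 = 2.36 × 10^5 L.

V ≈ 2.36 × 10^5 L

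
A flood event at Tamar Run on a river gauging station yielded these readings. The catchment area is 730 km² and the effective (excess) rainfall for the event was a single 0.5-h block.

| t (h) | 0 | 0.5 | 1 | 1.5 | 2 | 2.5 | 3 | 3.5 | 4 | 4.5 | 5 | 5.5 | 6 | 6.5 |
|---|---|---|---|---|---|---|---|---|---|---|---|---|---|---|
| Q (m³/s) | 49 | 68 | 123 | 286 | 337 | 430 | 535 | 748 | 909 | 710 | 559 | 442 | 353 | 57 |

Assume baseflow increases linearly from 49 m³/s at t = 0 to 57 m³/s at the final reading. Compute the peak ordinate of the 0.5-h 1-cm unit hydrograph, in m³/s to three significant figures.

U_p ≈ 713 m³/s

Direct runoff: 0.00, 18.38, 72.77, 235.15, 285.54, 377.92, 482.31, 694.69, 855.08, 655.46, 503.85, 386.23, 296.62, 0.00 m³/s; ΣQ_DR = 4864 m³/s, peak = 855.08 m³/s.
Runoff depth d = ΣQ_DR·Δt / A = 4864 × 1800 / (730 km²) = 11.99 mm.
The 1-cm UH is the DRH scaled by (10 mm)/d, so U_p = 855.08 × 10/11.99 = 713 m³/s.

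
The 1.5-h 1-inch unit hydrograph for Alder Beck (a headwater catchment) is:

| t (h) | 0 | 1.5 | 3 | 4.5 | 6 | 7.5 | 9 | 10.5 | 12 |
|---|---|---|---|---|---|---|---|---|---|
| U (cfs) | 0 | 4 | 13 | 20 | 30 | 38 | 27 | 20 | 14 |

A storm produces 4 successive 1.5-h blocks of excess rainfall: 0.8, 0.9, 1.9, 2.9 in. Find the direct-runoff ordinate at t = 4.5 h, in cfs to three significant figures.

Q ≈ 35.3 cfs

By discrete convolution, Q_j = Σ (P_i / 1 in) · U_{j−i}.
At t = 4.5 h (j=3): Q = (0.8/1)·20 + (0.9/1)·13 + (1.9/1)·4 + (2.9/1)·0 = 35.3 cfs.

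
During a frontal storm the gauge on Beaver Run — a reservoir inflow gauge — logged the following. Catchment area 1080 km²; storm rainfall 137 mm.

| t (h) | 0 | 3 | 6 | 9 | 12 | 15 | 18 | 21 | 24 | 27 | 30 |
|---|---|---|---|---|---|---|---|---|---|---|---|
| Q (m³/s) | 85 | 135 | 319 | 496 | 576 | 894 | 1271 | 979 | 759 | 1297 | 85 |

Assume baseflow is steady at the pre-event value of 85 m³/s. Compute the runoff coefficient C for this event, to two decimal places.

C ≈ 0.44

ΣQ_DR = 5961 m³/s; V = ΣQ_DR·Δt = 6.438 × 10^7 m³.
Runoff depth d = V / A = 59.61 mm.
C = d / P = 59.61 / 137 = 0.44.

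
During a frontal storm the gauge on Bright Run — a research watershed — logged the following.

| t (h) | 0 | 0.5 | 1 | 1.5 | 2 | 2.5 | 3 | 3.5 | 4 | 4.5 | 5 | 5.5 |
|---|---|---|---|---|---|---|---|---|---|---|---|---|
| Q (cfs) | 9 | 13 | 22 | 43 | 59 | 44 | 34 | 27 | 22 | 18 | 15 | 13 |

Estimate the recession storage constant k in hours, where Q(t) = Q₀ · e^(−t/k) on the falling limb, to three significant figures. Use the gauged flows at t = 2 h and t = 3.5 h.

k ≈ 1.92 h

On the falling limb, Q drops from 59 to 27 cfs between t = 2 h and t = 3.5 h (Δt = 1.5 h).
k = −Δt / ln(Q₂/Q₁) = −1.5 / ln(27/59) = 1.92 h.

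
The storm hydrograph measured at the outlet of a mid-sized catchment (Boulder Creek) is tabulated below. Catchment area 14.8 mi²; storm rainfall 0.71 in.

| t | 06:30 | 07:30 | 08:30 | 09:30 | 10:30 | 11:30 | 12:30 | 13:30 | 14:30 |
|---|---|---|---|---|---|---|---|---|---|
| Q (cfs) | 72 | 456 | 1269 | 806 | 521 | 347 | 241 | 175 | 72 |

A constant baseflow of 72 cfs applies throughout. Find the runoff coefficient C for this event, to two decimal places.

ΣQ_DR = 3311 cfs; V = ΣQ_DR·Δt = 1.192 × 10^7 ft³.
Runoff depth d = V / A = 0.3467 in.
C = d / P = 0.3467 / 0.71 = 0.49.

C ≈ 0.49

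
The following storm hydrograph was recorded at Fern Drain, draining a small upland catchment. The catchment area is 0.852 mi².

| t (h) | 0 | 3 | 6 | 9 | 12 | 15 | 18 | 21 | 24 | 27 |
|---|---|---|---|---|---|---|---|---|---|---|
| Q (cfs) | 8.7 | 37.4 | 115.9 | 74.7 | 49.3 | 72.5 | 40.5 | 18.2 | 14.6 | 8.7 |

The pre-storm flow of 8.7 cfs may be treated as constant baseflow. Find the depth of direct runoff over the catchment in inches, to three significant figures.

Direct runoff: 0.0, 28.7, 107.2, 66.0, 40.6, 63.8, 31.8, 9.5, 5.9, 0.0 cfs; ΣQ_DR = 353.5 cfs.
V = ΣQ_DR · Δt = 353.5 × 10800 s = 3.818 × 10^6 ft³.
Over A = 0.852 mi², depth = V / A = 1.93 in.

d ≈ 1.93 in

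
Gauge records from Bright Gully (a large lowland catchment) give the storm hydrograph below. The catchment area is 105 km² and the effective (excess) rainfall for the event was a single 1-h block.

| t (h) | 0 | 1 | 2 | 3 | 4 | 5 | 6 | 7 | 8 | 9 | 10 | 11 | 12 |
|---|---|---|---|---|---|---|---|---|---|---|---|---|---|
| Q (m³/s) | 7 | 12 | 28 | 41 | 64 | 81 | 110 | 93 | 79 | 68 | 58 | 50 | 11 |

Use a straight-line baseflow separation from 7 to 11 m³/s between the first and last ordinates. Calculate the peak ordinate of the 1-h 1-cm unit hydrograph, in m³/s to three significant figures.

U_p ≈ 50.4 m³/s

Direct runoff: 0.00, 4.67, 20.33, 33.00, 55.67, 72.33, 101.00, 83.67, 69.33, 58.00, 47.67, 39.33, 0.00 m³/s; ΣQ_DR = 585.0 m³/s, peak = 101.00 m³/s.
Runoff depth d = ΣQ_DR·Δt / A = 585.0 × 3600 / (105 km²) = 20.06 mm.
The 1-cm UH is the DRH scaled by (10 mm)/d, so U_p = 101.00 × 10/20.06 = 50.4 m³/s.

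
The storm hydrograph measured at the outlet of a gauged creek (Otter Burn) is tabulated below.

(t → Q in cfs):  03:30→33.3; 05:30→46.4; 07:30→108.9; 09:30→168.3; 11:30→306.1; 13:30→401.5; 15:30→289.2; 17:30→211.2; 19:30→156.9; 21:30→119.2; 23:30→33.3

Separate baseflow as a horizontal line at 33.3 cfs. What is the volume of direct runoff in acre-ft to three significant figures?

Direct-runoff ordinates (Q − Q_b): 0.0, 13.1, 75.6, 135.0, 272.8, 368.2, 255.9, 177.9, 123.6, 85.9, 0.0 cfs.
ΣQ_DR = 1508 cfs.
With Δt = 2 h = 7200 s, V = ΣQ_DR · Δt = 1508 × 7200 = 1.09 × 10^7 ft³ = 249 acre-ft.

V ≈ 249 acre-ft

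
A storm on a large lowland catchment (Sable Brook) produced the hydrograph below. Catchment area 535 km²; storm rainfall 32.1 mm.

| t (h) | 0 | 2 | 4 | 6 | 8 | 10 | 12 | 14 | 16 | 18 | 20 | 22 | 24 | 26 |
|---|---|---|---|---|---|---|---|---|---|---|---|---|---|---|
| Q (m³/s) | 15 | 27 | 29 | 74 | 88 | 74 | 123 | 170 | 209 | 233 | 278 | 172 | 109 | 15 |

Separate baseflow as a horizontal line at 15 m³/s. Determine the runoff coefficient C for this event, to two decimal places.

C ≈ 0.59

ΣQ_DR = 1406 m³/s; V = ΣQ_DR·Δt = 1.012 × 10^7 m³.
Runoff depth d = V / A = 18.92 mm.
C = d / P = 18.92 / 32.1 = 0.59.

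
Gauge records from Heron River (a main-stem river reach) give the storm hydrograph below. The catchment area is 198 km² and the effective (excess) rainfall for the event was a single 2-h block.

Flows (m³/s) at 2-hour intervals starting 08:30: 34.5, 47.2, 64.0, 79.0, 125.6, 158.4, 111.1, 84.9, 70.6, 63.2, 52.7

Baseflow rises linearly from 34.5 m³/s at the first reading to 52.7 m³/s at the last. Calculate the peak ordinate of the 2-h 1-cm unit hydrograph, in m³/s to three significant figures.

U_p ≈ 76.7 m³/s

Direct runoff: 0.00, 10.88, 25.86, 39.04, 83.82, 114.80, 65.68, 37.66, 21.54, 12.32, 0.00 m³/s; ΣQ_DR = 411.6 m³/s, peak = 114.80 m³/s.
Runoff depth d = ΣQ_DR·Δt / A = 411.6 × 7200 / (198 km²) = 14.97 mm.
The 1-cm UH is the DRH scaled by (10 mm)/d, so U_p = 114.80 × 10/14.97 = 76.7 m³/s.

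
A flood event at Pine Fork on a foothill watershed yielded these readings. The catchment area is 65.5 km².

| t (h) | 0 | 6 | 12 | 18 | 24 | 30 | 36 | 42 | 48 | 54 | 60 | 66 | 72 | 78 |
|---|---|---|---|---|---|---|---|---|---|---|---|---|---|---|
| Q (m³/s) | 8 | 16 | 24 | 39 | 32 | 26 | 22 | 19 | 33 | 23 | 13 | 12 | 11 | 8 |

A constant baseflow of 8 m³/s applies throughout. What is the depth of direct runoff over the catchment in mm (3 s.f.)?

d ≈ 57.4 mm

Direct runoff: 0.0, 8.0, 16.0, 31.0, 24.0, 18.0, 14.0, 11.0, 25.0, 15.0, 5.0, 4.0, 3.0, 0.0 m³/s; ΣQ_DR = 174.0 m³/s.
V = ΣQ_DR · Δt = 174.0 × 21600 s = 3.758 × 10^6 m³.
Over A = 65.5 km², depth = V / A = 57.4 mm.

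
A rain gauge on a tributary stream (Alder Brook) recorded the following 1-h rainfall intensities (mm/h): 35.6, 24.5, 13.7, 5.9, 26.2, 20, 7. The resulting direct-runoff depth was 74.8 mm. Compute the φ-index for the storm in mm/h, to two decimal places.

φ ≈ 9.04 mm/h

Only the 5 blocks with intensity above φ contribute runoff: 35.6, 24.5, 13.7, 26.2, 20 mm/h.
Σ(I−φ)·Δt = d  ⇒  (35.6+24.5+13.7+26.2+20 − 5φ)·1 = 74.8
φ = (120.0 − 74.8/1) / 5 = 9.04 mm/h.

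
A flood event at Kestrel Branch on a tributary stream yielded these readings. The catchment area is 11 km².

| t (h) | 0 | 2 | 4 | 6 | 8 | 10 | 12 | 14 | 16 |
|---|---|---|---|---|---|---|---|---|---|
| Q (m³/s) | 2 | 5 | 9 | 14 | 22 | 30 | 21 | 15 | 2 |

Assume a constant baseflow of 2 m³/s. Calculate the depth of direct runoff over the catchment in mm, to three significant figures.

Direct runoff: 0.0, 3.0, 7.0, 12.0, 20.0, 28.0, 19.0, 13.0, 0.0 m³/s; ΣQ_DR = 102.0 m³/s.
V = ΣQ_DR · Δt = 102.0 × 7200 s = 7.344 × 10^5 m³.
Over A = 11 km², depth = V / A = 66.8 mm.

d ≈ 66.8 mm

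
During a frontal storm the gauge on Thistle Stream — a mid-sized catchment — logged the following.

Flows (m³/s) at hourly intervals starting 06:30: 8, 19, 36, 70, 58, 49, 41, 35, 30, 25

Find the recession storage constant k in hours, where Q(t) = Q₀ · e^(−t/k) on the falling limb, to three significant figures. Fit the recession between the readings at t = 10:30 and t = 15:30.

On the falling limb, Q drops from 58 to 25 m³/s between t = 10:30 and t = 15:30 (Δt = 5 h).
k = −Δt / ln(Q₂/Q₁) = −5 / ln(25/58) = 5.94 h.

k ≈ 5.94 h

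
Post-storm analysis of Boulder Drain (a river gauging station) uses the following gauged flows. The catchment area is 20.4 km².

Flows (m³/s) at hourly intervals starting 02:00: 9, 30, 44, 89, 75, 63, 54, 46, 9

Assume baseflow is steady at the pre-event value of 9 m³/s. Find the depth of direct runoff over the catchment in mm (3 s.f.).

d ≈ 59.6 mm

Direct runoff: 0.0, 21.0, 35.0, 80.0, 66.0, 54.0, 45.0, 37.0, 0.0 m³/s; ΣQ_DR = 338.0 m³/s.
V = ΣQ_DR · Δt = 338.0 × 3600 s = 1.217 × 10^6 m³.
Over A = 20.4 km², depth = V / A = 59.6 mm.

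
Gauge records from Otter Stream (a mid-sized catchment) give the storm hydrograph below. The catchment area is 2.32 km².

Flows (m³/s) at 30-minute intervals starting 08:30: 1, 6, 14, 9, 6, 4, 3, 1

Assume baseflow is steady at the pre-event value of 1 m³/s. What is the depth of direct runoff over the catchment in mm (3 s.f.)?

Direct runoff: 0.0, 5.0, 13.0, 8.0, 5.0, 3.0, 2.0, 0.0 m³/s; ΣQ_DR = 36.00 m³/s.
V = ΣQ_DR · Δt = 36.00 × 1800 s = 64800 m³.
Over A = 2.32 km², depth = V / A = 27.9 mm.

d ≈ 27.9 mm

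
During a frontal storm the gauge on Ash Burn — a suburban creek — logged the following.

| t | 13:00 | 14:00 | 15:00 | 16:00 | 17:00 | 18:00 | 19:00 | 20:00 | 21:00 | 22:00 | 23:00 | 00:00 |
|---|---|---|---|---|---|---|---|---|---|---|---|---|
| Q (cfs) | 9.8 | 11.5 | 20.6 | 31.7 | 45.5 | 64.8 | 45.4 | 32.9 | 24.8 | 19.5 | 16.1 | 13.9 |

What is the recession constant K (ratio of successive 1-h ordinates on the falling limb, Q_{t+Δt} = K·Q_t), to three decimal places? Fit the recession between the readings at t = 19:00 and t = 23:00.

Using the recession-limb readings at t = 19:00 and t = 23:00: Q falls from 45.4 to 16.1 cfs over 4 intervals.
K = (Q₂/Q₁)^(1/4) = (16.1/45.4)^(1/4) = 0.772.

K ≈ 0.772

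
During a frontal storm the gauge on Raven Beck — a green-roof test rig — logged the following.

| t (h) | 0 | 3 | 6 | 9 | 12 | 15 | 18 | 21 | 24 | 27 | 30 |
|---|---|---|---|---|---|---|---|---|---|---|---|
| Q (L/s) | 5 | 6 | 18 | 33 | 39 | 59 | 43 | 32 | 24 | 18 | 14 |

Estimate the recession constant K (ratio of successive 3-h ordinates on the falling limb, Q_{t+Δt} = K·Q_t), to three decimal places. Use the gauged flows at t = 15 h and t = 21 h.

Using the recession-limb readings at t = 15 h and t = 21 h: Q falls from 59 to 32 L/s over 2 intervals.
K = (Q₂/Q₁)^(1/2) = (32/59)^(1/2) = 0.736.

K ≈ 0.736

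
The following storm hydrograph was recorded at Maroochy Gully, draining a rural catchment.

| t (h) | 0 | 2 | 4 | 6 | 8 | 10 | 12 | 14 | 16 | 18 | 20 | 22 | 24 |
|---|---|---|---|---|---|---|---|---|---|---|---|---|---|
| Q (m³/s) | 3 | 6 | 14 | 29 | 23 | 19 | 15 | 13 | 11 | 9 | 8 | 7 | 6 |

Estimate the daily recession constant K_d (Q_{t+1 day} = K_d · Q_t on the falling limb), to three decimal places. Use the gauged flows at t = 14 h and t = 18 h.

K_d ≈ 0.110

Between t = 14 h and t = 18 h the flow falls from 13 to 9 m³/s over 2×2 h = 4 h.
Per-interval ratio K = (9/13)^(1/2) = 0.8321; K_d = K^(24/2) = 0.110.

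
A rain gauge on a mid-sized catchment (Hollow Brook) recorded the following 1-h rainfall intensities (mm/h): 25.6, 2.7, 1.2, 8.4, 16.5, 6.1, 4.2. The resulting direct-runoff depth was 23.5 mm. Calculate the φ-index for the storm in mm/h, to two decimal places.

Only the 2 blocks with intensity above φ contribute runoff: 25.6, 16.5 mm/h.
Σ(I−φ)·Δt = d  ⇒  (25.6+16.5 − 2φ)·1 = 23.5
φ = (42.10 − 23.5/1) / 2 = 9.30 mm/h.

φ ≈ 9.30 mm/h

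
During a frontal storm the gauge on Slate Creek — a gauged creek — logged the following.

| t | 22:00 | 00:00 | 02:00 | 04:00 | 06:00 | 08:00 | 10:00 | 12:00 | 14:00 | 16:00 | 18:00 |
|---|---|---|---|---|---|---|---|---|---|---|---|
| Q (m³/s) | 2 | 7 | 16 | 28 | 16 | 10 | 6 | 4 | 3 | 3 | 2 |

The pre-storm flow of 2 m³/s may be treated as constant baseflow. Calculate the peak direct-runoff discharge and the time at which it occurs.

Q_p = 26.0 m³/s at t = 04:00

Subtracting baseflow gives direct-runoff ordinates: 0.0, 5.0, 14.0, 26.0, 14.0, 8.0, 4.0, 2.0, 1.0, 1.0, 0.0 m³/s.
The maximum is 26.0 m³/s, occurring at the reading for t = 04:00.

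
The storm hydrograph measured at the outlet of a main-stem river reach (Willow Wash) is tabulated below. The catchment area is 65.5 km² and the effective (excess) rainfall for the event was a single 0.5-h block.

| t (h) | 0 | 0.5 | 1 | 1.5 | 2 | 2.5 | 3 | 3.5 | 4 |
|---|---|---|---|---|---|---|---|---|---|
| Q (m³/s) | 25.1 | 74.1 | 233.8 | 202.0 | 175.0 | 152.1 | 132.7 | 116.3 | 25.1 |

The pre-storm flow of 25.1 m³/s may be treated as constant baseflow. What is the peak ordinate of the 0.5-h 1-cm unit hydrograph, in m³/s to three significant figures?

U_p ≈ 83.4 m³/s

Direct runoff: 0.0, 49.0, 208.7, 176.9, 149.9, 127.0, 107.6, 91.2, 0.0 m³/s; ΣQ_DR = 910.3 m³/s, peak = 208.7 m³/s.
Runoff depth d = ΣQ_DR·Δt / A = 910.3 × 1800 / (65.5 km²) = 25.02 mm.
The 1-cm UH is the DRH scaled by (10 mm)/d, so U_p = 208.7 × 10/25.02 = 83.4 m³/s.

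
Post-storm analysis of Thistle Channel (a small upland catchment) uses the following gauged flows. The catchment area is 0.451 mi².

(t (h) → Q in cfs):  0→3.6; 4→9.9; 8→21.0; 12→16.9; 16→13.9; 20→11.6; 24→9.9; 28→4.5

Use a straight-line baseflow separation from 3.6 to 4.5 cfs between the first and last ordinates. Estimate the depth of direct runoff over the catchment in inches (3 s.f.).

Direct runoff: 0.00, 6.17, 17.14, 12.91, 9.79, 7.36, 5.53, 0.00 cfs; ΣQ_DR = 58.90 cfs.
V = ΣQ_DR · Δt = 58.90 × 14400 s = 8.482 × 10^5 ft³.
Over A = 0.451 mi², depth = V / A = 0.809 in.

d ≈ 0.809 in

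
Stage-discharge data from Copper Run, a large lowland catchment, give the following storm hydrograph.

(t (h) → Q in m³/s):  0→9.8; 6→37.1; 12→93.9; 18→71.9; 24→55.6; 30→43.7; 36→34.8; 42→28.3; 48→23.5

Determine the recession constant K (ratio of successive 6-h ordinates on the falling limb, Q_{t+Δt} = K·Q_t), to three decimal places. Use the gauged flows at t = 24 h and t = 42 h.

K ≈ 0.798

Using the recession-limb readings at t = 24 h and t = 42 h: Q falls from 55.6 to 28.3 m³/s over 3 intervals.
K = (Q₂/Q₁)^(1/3) = (28.3/55.6)^(1/3) = 0.798.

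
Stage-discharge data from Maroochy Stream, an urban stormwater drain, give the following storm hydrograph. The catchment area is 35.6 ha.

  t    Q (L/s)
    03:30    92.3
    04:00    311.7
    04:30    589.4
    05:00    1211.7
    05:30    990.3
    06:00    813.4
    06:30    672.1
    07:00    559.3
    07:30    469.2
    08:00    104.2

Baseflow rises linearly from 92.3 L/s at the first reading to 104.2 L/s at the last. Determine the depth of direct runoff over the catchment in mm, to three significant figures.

Direct runoff: 0.00, 218.08, 494.46, 1115.43, 892.71, 714.49, 571.87, 457.74, 366.32, 0.00 L/s; ΣQ_DR = 4831 L/s.
V = ΣQ_DR · Δt = 4831 × 1800 s = 8.696 × 10^6 L.
Over A = 35.6 ha, depth = V / A = 24.4 mm.

d ≈ 24.4 mm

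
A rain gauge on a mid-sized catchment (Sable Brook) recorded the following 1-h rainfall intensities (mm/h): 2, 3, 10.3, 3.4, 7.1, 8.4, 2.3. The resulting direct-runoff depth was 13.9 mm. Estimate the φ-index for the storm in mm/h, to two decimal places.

Only the 3 blocks with intensity above φ contribute runoff: 10.3, 7.1, 8.4 mm/h.
Σ(I−φ)·Δt = d  ⇒  (10.3+7.1+8.4 − 3φ)·1 = 13.9
φ = (25.80 − 13.9/1) / 3 = 3.97 mm/h.

φ ≈ 3.97 mm/h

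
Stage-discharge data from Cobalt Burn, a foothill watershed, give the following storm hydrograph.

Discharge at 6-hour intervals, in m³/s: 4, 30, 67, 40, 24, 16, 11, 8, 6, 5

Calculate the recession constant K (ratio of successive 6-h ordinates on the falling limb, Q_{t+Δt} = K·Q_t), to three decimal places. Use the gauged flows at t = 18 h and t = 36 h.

Using the recession-limb readings at t = 18 h and t = 36 h: Q falls from 40 to 11 m³/s over 3 intervals.
K = (Q₂/Q₁)^(1/3) = (11/40)^(1/3) = 0.650.

K ≈ 0.650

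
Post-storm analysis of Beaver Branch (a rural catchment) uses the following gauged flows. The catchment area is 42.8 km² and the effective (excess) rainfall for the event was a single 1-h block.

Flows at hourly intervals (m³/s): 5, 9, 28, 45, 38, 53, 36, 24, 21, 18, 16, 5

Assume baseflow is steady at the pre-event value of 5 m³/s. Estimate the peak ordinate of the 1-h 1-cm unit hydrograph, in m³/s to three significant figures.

Direct runoff: 0.0, 4.0, 23.0, 40.0, 33.0, 48.0, 31.0, 19.0, 16.0, 13.0, 11.0, 0.0 m³/s; ΣQ_DR = 238.0 m³/s, peak = 48.0 m³/s.
Runoff depth d = ΣQ_DR·Δt / A = 238.0 × 3600 / (42.8 km²) = 20.02 mm.
The 1-cm UH is the DRH scaled by (10 mm)/d, so U_p = 48.0 × 10/20.02 = 24.0 m³/s.

U_p ≈ 24.0 m³/s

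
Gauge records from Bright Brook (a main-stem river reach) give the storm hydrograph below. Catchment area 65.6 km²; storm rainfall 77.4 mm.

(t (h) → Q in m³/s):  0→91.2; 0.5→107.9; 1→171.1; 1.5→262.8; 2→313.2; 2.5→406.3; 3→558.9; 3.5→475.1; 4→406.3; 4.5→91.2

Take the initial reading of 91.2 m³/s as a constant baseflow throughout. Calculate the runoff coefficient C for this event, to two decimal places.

C ≈ 0.70

ΣQ_DR = 1972 m³/s; V = ΣQ_DR·Δt = 3.550 × 10^6 m³.
Runoff depth d = V / A = 54.11 mm.
C = d / P = 54.11 / 77.4 = 0.70.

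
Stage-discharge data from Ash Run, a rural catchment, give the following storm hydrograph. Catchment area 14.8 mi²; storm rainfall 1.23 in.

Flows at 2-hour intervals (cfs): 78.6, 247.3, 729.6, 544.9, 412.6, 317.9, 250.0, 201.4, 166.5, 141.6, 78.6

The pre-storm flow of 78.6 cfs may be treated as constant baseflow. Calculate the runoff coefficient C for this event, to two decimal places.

C ≈ 0.39

ΣQ_DR = 2304 cfs; V = ΣQ_DR·Δt = 1.659 × 10^7 ft³.
Runoff depth d = V / A = 0.4825 in.
C = d / P = 0.4825 / 1.23 = 0.39.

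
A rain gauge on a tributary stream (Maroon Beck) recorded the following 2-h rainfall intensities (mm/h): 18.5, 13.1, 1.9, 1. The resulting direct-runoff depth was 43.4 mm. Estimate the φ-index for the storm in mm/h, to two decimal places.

φ ≈ 4.95 mm/h

Only the 2 blocks with intensity above φ contribute runoff: 18.5, 13.1 mm/h.
Σ(I−φ)·Δt = d  ⇒  (18.5+13.1 − 2φ)·2 = 43.4
φ = (31.60 − 43.4/2) / 2 = 4.95 mm/h.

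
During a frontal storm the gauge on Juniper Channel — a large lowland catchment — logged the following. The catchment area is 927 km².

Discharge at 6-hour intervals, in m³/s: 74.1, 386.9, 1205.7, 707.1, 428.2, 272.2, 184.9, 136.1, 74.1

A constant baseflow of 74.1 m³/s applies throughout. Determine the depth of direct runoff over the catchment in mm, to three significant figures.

d ≈ 65.3 mm

Direct runoff: 0.0, 312.8, 1131.6, 633.0, 354.1, 198.1, 110.8, 62.0, 0.0 m³/s; ΣQ_DR = 2802 m³/s.
V = ΣQ_DR · Δt = 2802 × 21600 s = 6.053 × 10^7 m³.
Over A = 927 km², depth = V / A = 65.3 mm.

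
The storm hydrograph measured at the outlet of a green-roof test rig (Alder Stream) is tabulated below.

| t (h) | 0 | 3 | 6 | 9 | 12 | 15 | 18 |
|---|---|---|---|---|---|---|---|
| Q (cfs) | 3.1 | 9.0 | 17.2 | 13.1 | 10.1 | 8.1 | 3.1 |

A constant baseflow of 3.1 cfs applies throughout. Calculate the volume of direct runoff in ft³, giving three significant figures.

V ≈ 4.54 × 10^5 ft³

Direct-runoff ordinates (Q − Q_b): 0.0, 5.9, 14.1, 10.0, 7.0, 5.0, 0.0 cfs.
ΣQ_DR = 42.00 cfs.
With Δt = 3 h = 10800 s, V = ΣQ_DR · Δt = 42.00 × 10800 = 4.54 × 10^5 ft³.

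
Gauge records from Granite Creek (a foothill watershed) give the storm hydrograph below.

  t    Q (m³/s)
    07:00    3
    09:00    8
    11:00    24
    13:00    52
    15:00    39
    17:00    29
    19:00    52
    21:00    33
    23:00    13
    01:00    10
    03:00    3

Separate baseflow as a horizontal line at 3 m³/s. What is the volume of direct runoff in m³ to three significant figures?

V ≈ 1.68 × 10^6 m³

Direct-runoff ordinates (Q − Q_b): 0.0, 5.0, 21.0, 49.0, 36.0, 26.0, 49.0, 30.0, 10.0, 7.0, 0.0 m³/s.
ΣQ_DR = 233.0 m³/s.
With Δt = 2 h = 7200 s, V = ΣQ_DR · Δt = 233.0 × 7200 = 1.68 × 10^6 m³.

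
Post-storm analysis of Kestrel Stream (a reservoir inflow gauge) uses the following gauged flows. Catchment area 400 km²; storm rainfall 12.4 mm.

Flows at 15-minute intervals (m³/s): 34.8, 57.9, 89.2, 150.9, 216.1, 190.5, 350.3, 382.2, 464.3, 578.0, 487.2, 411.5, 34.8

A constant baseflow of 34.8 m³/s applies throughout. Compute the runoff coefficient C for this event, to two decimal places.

C ≈ 0.54

ΣQ_DR = 2995 m³/s; V = ΣQ_DR·Δt = 2.696 × 10^6 m³.
Runoff depth d = V / A = 6.739 mm.
C = d / P = 6.739 / 12.4 = 0.54.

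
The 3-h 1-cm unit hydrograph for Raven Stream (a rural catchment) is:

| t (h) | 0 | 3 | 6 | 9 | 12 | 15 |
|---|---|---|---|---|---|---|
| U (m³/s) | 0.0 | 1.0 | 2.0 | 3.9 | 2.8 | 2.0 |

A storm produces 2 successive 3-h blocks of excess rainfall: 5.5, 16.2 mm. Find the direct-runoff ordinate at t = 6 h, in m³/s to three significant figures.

Q ≈ 2.72 m³/s

By discrete convolution, Q_j = Σ (P_i / 10 mm) · U_{j−i}.
At t = 6 h (j=2): Q = (5.5/10)·2.0 + (16.2/10)·1.0 = 2.72 m³/s.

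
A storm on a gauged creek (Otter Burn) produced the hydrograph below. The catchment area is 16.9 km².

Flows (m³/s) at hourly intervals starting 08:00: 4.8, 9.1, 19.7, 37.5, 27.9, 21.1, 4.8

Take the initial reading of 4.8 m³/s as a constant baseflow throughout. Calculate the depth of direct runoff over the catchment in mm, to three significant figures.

Direct runoff: 0.0, 4.3, 14.9, 32.7, 23.1, 16.3, 0.0 m³/s; ΣQ_DR = 91.30 m³/s.
V = ΣQ_DR · Δt = 91.30 × 3600 s = 3.287 × 10^5 m³.
Over A = 16.9 km², depth = V / A = 19.4 mm.

d ≈ 19.4 mm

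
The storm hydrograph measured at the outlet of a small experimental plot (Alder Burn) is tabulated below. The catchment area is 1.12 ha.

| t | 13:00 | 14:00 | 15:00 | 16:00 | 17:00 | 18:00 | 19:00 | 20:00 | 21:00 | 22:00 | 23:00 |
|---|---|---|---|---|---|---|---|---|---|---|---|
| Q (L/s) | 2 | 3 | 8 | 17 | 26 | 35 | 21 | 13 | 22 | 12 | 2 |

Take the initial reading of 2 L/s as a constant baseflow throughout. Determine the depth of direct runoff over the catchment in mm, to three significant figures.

d ≈ 44.7 mm

Direct runoff: 0.0, 1.0, 6.0, 15.0, 24.0, 33.0, 19.0, 11.0, 20.0, 10.0, 0.0 L/s; ΣQ_DR = 139.0 L/s.
V = ΣQ_DR · Δt = 139.0 × 3600 s = 5.004 × 10^5 L.
Over A = 1.12 ha, depth = V / A = 44.7 mm.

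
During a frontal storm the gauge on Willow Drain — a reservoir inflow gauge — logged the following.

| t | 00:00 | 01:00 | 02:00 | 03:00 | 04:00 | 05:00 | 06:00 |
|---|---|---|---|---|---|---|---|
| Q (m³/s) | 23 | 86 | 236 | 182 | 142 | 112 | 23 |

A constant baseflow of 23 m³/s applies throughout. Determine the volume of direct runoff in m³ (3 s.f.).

V ≈ 2.31 × 10^6 m³

Direct-runoff ordinates (Q − Q_b): 0.0, 63.0, 213.0, 159.0, 119.0, 89.0, 0.0 m³/s.
ΣQ_DR = 643.0 m³/s.
With Δt = 1 h = 3600 s, V = ΣQ_DR · Δt = 643.0 × 3600 = 2.31 × 10^6 m³.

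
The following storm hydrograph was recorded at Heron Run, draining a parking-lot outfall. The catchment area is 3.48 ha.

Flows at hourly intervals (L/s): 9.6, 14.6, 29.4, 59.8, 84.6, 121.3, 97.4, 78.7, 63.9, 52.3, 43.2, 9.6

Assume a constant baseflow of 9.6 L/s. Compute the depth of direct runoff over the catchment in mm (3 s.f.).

Direct runoff: 0.0, 5.0, 19.8, 50.2, 75.0, 111.7, 87.8, 69.1, 54.3, 42.7, 33.6, 0.0 L/s; ΣQ_DR = 549.2 L/s.
V = ΣQ_DR · Δt = 549.2 × 3600 s = 1.977 × 10^6 L.
Over A = 3.48 ha, depth = V / A = 56.8 mm.

d ≈ 56.8 mm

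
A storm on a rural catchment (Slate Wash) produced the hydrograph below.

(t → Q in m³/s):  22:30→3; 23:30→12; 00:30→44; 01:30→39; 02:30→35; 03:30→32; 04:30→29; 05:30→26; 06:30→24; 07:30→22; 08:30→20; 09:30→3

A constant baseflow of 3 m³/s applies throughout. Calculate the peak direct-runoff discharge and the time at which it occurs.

Q_p = 41.0 m³/s at t = 00:30

Subtracting baseflow gives direct-runoff ordinates: 0.0, 9.0, 41.0, 36.0, 32.0, 29.0, 26.0, 23.0, 21.0, 19.0, 17.0, 0.0 m³/s.
The maximum is 41.0 m³/s, occurring at the reading for t = 00:30.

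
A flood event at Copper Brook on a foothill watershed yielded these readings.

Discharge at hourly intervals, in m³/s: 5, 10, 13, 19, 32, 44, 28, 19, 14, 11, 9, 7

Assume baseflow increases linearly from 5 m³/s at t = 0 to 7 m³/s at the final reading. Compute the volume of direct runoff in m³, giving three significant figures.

V ≈ 5.00 × 10^5 m³

Direct-runoff ordinates (Q − Q_b): 0.00, 4.82, 7.64, 13.45, 26.27, 38.09, 21.91, 12.73, 7.55, 4.36, 2.18, 0.00 m³/s.
ΣQ_DR = 139.0 m³/s.
With Δt = 1 h = 3600 s, V = ΣQ_DR · Δt = 139.0 × 3600 = 5.00 × 10^5 m³.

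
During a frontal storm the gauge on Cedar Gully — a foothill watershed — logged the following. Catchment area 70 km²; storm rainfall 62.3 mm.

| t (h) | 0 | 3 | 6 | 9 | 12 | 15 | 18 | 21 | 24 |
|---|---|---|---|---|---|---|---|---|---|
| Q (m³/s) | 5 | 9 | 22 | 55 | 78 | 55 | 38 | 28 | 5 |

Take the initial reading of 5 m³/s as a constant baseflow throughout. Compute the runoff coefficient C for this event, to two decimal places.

ΣQ_DR = 250.0 m³/s; V = ΣQ_DR·Δt = 2.700 × 10^6 m³.
Runoff depth d = V / A = 38.57 mm.
C = d / P = 38.57 / 62.3 = 0.62.

C ≈ 0.62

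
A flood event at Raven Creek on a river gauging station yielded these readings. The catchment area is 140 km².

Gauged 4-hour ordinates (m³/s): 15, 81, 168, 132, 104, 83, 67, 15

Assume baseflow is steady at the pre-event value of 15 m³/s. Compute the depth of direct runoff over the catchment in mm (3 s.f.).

d ≈ 56.1 mm

Direct runoff: 0.0, 66.0, 153.0, 117.0, 89.0, 68.0, 52.0, 0.0 m³/s; ΣQ_DR = 545.0 m³/s.
V = ΣQ_DR · Δt = 545.0 × 14400 s = 7.848 × 10^6 m³.
Over A = 140 km², depth = V / A = 56.1 mm.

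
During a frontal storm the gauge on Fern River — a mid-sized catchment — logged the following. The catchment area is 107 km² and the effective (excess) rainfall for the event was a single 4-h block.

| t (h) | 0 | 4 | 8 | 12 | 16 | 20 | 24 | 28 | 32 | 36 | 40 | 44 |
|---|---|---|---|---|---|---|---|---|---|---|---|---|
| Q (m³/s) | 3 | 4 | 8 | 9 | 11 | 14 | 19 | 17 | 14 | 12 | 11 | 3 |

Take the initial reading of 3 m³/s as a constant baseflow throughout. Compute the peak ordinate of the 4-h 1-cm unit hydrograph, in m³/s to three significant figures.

Direct runoff: 0.0, 1.0, 5.0, 6.0, 8.0, 11.0, 16.0, 14.0, 11.0, 9.0, 8.0, 0.0 m³/s; ΣQ_DR = 89.00 m³/s, peak = 16.0 m³/s.
Runoff depth d = ΣQ_DR·Δt / A = 89.00 × 14400 / (107 km²) = 11.98 mm.
The 1-cm UH is the DRH scaled by (10 mm)/d, so U_p = 16.0 × 10/11.98 = 13.4 m³/s.

U_p ≈ 13.4 m³/s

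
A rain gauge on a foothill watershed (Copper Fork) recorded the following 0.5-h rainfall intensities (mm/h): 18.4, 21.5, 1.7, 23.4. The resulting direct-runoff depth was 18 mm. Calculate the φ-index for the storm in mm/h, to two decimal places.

Only the 3 blocks with intensity above φ contribute runoff: 18.4, 21.5, 23.4 mm/h.
Σ(I−φ)·Δt = d  ⇒  (18.4+21.5+23.4 − 3φ)·0.5 = 18
φ = (63.30 − 18/0.5) / 3 = 9.10 mm/h.

φ ≈ 9.10 mm/h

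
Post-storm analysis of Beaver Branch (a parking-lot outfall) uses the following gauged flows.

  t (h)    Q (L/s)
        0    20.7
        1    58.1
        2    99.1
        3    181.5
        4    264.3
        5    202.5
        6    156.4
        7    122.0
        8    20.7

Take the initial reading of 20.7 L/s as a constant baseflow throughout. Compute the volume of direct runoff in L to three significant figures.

V ≈ 3.38 × 10^6 L

Direct-runoff ordinates (Q − Q_b): 0.0, 37.4, 78.4, 160.8, 243.6, 181.8, 135.7, 101.3, 0.0 L/s.
ΣQ_DR = 939.0 L/s.
With Δt = 1 h = 3600 s, V = ΣQ_DR · Δt = 939.0 × 3600 = 3.38 × 10^6 L.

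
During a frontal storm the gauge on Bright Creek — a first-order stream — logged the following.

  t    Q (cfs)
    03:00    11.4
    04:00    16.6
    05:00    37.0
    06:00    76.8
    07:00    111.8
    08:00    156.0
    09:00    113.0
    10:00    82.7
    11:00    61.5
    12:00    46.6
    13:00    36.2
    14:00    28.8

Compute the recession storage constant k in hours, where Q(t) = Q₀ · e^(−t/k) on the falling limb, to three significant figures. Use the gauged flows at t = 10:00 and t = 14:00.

k ≈ 3.79 h

On the falling limb, Q drops from 82.7 to 28.8 cfs between t = 10:00 and t = 14:00 (Δt = 4 h).
k = −Δt / ln(Q₂/Q₁) = −4 / ln(28.8/82.7) = 3.79 h.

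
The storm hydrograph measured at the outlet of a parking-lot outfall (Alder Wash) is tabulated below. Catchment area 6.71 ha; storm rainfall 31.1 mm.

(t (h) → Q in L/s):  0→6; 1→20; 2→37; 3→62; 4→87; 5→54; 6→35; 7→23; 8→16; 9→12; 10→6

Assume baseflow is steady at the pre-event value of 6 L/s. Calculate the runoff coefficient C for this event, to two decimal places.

C ≈ 0.50

ΣQ_DR = 292.0 L/s; V = ΣQ_DR·Δt = 1.051 × 10^6 L.
Runoff depth d = V / A = 15.67 mm.
C = d / P = 15.67 / 31.1 = 0.50.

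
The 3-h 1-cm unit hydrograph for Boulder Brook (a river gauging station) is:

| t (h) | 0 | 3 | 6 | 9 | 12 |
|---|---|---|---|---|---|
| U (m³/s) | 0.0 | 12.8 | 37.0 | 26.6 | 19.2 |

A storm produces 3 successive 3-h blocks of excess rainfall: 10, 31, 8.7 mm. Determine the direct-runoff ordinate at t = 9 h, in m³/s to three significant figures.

By discrete convolution, Q_j = Σ (P_i / 10 mm) · U_{j−i}.
At t = 9 h (j=3): Q = (10/10)·26.6 + (31/10)·37.0 + (8.7/10)·12.8 = 152 m³/s.

Q ≈ 152 m³/s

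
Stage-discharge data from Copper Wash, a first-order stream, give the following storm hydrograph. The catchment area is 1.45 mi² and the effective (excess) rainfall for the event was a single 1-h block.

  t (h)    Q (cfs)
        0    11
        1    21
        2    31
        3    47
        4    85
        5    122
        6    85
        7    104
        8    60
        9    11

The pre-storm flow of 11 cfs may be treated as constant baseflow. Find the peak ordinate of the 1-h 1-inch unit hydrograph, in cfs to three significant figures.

Direct runoff: 0.0, 10.0, 20.0, 36.0, 74.0, 111.0, 74.0, 93.0, 49.0, 0.0 cfs; ΣQ_DR = 467.0 cfs, peak = 111.0 cfs.
Runoff depth d = ΣQ_DR·Δt / A = 467.0 × 3600 / (1.45 mi²) = 0.4991 in.
The 1-inch UH is the DRH scaled by (1 in)/d, so U_p = 111.0 × 1/0.4991 = 222 cfs.

U_p ≈ 222 cfs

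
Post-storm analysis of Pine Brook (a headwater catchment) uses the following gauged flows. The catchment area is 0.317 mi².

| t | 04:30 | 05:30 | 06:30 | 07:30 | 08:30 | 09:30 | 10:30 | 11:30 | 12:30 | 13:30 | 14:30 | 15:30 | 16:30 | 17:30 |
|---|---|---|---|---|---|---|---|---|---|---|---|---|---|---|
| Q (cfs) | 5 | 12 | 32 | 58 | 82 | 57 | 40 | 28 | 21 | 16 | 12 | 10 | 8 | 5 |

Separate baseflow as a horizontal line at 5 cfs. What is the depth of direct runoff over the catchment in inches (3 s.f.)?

d ≈ 1.54 in

Direct runoff: 0.0, 7.0, 27.0, 53.0, 77.0, 52.0, 35.0, 23.0, 16.0, 11.0, 7.0, 5.0, 3.0, 0.0 cfs; ΣQ_DR = 316.0 cfs.
V = ΣQ_DR · Δt = 316.0 × 3600 s = 1.138 × 10^6 ft³.
Over A = 0.317 mi², depth = V / A = 1.54 in.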